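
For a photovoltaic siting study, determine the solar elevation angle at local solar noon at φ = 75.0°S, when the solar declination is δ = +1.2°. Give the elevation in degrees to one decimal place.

At local noon the hour angle is zero, so the zenith angle equals |φ − δ| = |-75.0° − (+1.200°)| = 76.200°.
Elevation = 90° − 76.200° = 13.8°.

13.8°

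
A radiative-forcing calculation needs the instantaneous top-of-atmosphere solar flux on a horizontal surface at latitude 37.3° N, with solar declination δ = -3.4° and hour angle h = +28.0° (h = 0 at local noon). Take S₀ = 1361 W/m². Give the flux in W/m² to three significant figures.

905 W/m²

cos θ_z = sin φ sin δ + cos φ cos δ cos h = -0.035939 + 0.701125 = 0.665186.
Flux = S₀ · cos θ_z = 1361 × 0.665186 = 905.3 W/m².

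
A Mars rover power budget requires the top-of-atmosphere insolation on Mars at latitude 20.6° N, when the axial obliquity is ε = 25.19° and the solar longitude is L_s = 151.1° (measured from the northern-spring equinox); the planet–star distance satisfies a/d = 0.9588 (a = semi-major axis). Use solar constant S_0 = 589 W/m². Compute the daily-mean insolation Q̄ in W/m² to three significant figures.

Q̄ ≈ 178 W/m²

Solar declination: sin δ = sin ε · sin L_s = sin 25.19° × sin 151.1° = 0.20570, so δ = +11.870°.
cos h₀ = −tan(+20.6°) tan(+11.870°) = -0.0790, h₀ = 1.6499 rad.
Bracket: h₀ sin ϕ sin δ + cos ϕ cos δ sin h₀ = 1.6499×0.35184×0.20570 + 0.93606×0.97862×0.99687 = 0.119409 + 0.913180 = 1.032589.
Inverse-square distance factor (a/d)² = 0.9588² = 0.919297.
Q̄ = (S_0/π) × 0.919297 × [bracket] = (589/π) × 0.919297 × 1.032589 = 178.0 W/m².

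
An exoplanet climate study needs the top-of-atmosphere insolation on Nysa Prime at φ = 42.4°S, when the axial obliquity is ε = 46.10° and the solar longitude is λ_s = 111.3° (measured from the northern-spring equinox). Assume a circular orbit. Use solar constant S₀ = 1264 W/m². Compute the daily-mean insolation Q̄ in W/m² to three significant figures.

Solar declination: sin δ = sin ε · sin λ_s = sin 46.10° × sin 111.3° = 0.67133, so δ = +42.170°.
cos H₀ = −tan(-42.4°) tan(+42.170°) = 0.8271, H₀ = 0.5969 rad.
Bracket: H₀ sin φ sin δ + cos φ cos δ sin H₀ = 0.5969×-0.67430×0.67133 + 0.73846×0.74116×0.56206 = -0.270203 + 0.307625 = 0.037422.
Q̄ = (S₀/π) × [bracket] = (1264/π) × 0.037422 = 15.06 W/m².

Q̄ ≈ 15.1 W/m²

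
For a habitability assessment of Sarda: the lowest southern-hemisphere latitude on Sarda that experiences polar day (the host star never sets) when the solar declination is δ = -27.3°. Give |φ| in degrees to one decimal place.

|φ| = 62.7°

Polar day requires cos H₀ = −tan φ tan δ ≤ −1, i.e. tan φ tan δ ≥ 1.
The boundary is |tan φ| · |tan δ| = 1, so |φ| = 90° − |δ| = 90° − 27.3° = 62.7° in the southern hemisphere.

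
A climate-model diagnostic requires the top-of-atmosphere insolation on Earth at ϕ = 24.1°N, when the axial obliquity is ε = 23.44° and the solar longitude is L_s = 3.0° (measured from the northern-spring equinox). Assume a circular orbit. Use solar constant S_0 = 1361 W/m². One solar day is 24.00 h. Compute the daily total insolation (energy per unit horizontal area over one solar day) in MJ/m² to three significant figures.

Solar declination: sin δ = sin ε · sin L_s = sin 23.44° × sin 3.0° = 0.02082, so δ = +1.193°.
cos h₀ = −tan(+24.1°) tan(+1.193°) = -0.0093, h₀ = 1.5801 rad.
Bracket: h₀ sin ϕ sin δ + cos ϕ cos δ sin h₀ = 1.5801×0.40833×0.02082 + 0.91283×0.99978×0.99996 = 0.013433 + 0.912593 = 0.926026.
Q̄ = (S_0/π) × [bracket] = (1361/π) × 0.926026 = 401.17 W/m².
Daily total = Q̄ × 24.00 h × 3600 s/h = 401.17 × 24.00 × 3600 / 10⁶ = 34.66 MJ/m².

34.7 MJ/m²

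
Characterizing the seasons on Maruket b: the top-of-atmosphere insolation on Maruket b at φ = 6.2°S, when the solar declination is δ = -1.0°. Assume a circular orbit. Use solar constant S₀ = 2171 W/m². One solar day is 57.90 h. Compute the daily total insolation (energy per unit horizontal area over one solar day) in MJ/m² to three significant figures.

144 MJ/m²

cos H₀ = −tan(-6.2°) tan(-1.000°) = -0.0019, H₀ = 1.5727 rad.
Bracket: H₀ sin φ sin δ + cos φ cos δ sin H₀ = 1.5727×-0.10800×-0.01745 + 0.99415×0.99985×1.00000 = 0.002964 + 0.994001 = 0.996965.
Q̄ = (S₀/π) × [bracket] = (2171/π) × 0.996965 = 688.95 W/m².
Daily total = Q̄ × 57.90 h × 3600 s/h = 688.95 × 57.90 × 3600 / 10⁶ = 143.6 MJ/m².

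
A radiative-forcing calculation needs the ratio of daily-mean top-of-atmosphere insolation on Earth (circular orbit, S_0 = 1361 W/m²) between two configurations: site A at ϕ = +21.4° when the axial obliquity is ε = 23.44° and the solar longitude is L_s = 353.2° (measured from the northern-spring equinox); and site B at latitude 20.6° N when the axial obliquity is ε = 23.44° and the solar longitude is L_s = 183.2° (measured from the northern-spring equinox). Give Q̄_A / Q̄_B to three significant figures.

Q̄_A / Q̄_B ≈ 0.978

— Configuration A (ϕ=+21.4°):
Solar declination: sin δ = sin ε · sin L_s = sin 23.44° × sin 353.2° = -0.04710, so δ = -2.700°.
cos h₀ = −tan(+21.4°) tan(-2.700°) = 0.0185, h₀ = 1.5523 rad.
Bracket: h₀ sin ϕ sin δ + cos ϕ cos δ sin h₀ = 1.5523×0.36488×-0.04710 + 0.93106×0.99889×0.99983 = -0.026678 + 0.929868 = 0.903190.
Q̄ = (S_0/π) × [bracket] = (1361/π) × 0.903190 = 391.28 W/m².
— Configuration B (ϕ=+20.6°):
Solar declination: sin δ = sin ε · sin L_s = sin 23.44° × sin 183.2° = -0.02221, so δ = -1.272°.
cos h₀ = −tan(+20.6°) tan(-1.272°) = 0.0083, h₀ = 1.5624 rad.
Bracket: h₀ sin ϕ sin δ + cos ϕ cos δ sin h₀ = 1.5624×0.35184×-0.02221 + 0.93606×0.99975×0.99997 = -0.012209 + 0.935798 = 0.923589.
Q̄ = (S_0/π) × [bracket] = (1361/π) × 0.923589 = 400.12 W/m².
Ratio Q̄_A / Q̄_B = 391.28 / 400.12 = 0.9779.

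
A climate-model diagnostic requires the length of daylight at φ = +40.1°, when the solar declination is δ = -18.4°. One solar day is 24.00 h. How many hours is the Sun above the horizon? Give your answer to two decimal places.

cos H₀ = −tan φ · tan δ = −tan(+40.1°) × tan(-18.400°) = 0.2801, so H₀ = 1.2869 rad = 73.73°.
Daylight = 2H₀/(2π) × 24.00 h = (1.2869/π) × 24.00 = 9.83 h.

9.83 h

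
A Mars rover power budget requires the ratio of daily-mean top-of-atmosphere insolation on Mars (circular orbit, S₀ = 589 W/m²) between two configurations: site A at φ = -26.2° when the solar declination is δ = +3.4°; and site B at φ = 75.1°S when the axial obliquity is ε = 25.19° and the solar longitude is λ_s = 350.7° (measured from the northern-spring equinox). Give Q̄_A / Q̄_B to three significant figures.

— Configuration A (φ=-26.2°):
cos H₀ = −tan(-26.2°) tan(+3.400°) = 0.0292, H₀ = 1.5416 rad.
Bracket: H₀ sin φ sin δ + cos φ cos δ sin H₀ = 1.5416×-0.44151×0.05931 + 0.89726×0.99824×0.99957 = -0.040368 + 0.895296 = 0.854928.
Q̄ = (S₀/π) × [bracket] = (589/π) × 0.854928 = 160.29 W/m².
— Configuration B (φ=-75.1°):
Solar declination: sin δ = sin ε · sin λ_s = sin 25.19° × sin 350.7° = -0.06878, so δ = -3.944°.
cos H₀ = −tan(-75.1°) tan(-3.944°) = -0.2591, H₀ = 1.8329 rad.
Bracket: H₀ sin φ sin δ + cos φ cos δ sin H₀ = 1.8329×-0.96638×-0.06878 + 0.25713×0.99763×0.96585 = 0.121828 + 0.247760 = 0.369588.
Q̄ = (S₀/π) × [bracket] = (589/π) × 0.369588 = 69.292 W/m².
Ratio Q̄_A / Q̄_B = 160.29 / 69.292 = 2.313.

Q̄_A / Q̄_B ≈ 2.31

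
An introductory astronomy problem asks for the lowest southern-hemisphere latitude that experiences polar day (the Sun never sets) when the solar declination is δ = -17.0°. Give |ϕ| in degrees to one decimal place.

Polar day requires cos h₀ = −tan ϕ tan δ ≤ −1, i.e. tan ϕ tan δ ≥ 1.
The boundary is |tan ϕ| · |tan δ| = 1, so |ϕ| = 90° − |δ| = 90° − 17.0° = 73.0° in the southern hemisphere.

|ϕ| = 73.0°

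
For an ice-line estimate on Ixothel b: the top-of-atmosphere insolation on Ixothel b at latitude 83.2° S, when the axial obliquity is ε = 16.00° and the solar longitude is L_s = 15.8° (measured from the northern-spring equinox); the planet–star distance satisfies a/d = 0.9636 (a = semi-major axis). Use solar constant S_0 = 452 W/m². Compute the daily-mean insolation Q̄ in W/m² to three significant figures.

Solar declination: sin δ = sin ε · sin L_s = sin 16.00° × sin 15.8° = 0.07505, so δ = +4.304°.
cos h₀ = −tan(-83.2°) tan(+4.304°) = 0.6312, h₀ = 0.8877 rad.
Bracket: h₀ sin ϕ sin δ + cos ϕ cos δ sin h₀ = 0.8877×-0.99297×0.07505 + 0.11840×0.99718×0.77564 = -0.066154 + 0.091577 = 0.025423.
Inverse-square distance factor (a/d)² = 0.9636² = 0.928525.
Q̄ = (S_0/π) × 0.928525 × [bracket] = (452/π) × 0.928525 × 0.025423 = 3.396 W/m².

Q̄ ≈ 3.40 W/m²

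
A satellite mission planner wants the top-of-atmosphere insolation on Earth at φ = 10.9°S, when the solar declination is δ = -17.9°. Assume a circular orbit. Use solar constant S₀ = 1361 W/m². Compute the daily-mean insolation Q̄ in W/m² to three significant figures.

Q̄ ≈ 445 W/m²

cos H₀ = −tan(-10.9°) tan(-17.900°) = -0.0622, H₀ = 1.6330 rad.
Bracket: H₀ sin φ sin δ + cos φ cos δ sin H₀ = 1.6330×-0.18910×-0.30736 + 0.98196×0.95159×0.99806 = 0.094913 + 0.932611 = 1.027524.
Q̄ = (S₀/π) × [bracket] = (1361/π) × 1.027524 = 445.1 W/m².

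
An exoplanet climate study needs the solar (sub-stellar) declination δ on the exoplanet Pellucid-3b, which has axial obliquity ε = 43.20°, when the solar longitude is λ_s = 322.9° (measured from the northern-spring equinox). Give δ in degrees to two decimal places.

δ = -24.39°

sin δ = sin ε · sin λ_s = sin 43.20° × sin 322.9° = -0.412924.
δ = arcsin(-0.412924) = -24.39°.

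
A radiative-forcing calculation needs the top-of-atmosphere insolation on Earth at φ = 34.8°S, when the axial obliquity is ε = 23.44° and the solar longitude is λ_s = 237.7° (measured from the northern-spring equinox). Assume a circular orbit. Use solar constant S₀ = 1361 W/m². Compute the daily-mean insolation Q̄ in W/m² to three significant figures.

Q̄ ≈ 476 W/m²

Solar declination: sin δ = sin ε · sin λ_s = sin 23.44° × sin 237.7° = -0.33624, so δ = -19.648°.
cos H₀ = −tan(-34.8°) tan(-19.648°) = -0.2481, H₀ = 1.8216 rad.
Bracket: H₀ sin φ sin δ + cos φ cos δ sin H₀ = 1.8216×-0.57071×-0.33624 + 0.82115×0.94178×0.96873 = 0.349557 + 0.749160 = 1.098717.
Q̄ = (S₀/π) × [bracket] = (1361/π) × 1.098717 = 476.0 W/m².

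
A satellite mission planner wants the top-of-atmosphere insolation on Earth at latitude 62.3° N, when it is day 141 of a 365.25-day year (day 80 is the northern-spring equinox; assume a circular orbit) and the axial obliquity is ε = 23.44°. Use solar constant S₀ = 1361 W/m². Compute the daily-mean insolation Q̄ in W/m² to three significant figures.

Solar longitude: λ_s = 360° × (141 − 80)/365.25 = 60.123°.
sin δ = sin 23.44° × sin 60.123° = 0.34492, so δ = +20.177°.
cos H₀ = −tan(+62.3°) tan(+20.177°) = -0.6999, H₀ = 2.3461 rad.
Bracket: H₀ sin φ sin δ + cos φ cos δ sin H₀ = 2.3461×0.88539×0.34492 + 0.46484×0.93863×0.71421 = 0.716472 + 0.311619 = 1.028091.
Q̄ = (S₀/π) × [bracket] = (1361/π) × 1.028091 = 445.4 W/m².

Q̄ ≈ 445 W/m²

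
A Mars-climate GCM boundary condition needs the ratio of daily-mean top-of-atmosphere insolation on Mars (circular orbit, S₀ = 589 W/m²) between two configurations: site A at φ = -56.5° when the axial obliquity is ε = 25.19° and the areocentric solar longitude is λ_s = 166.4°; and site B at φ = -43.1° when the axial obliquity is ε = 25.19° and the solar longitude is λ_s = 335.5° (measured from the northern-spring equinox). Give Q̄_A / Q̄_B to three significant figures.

— Configuration A (φ=-56.5°):
sin δ = sin 25.19° × sin 166.4° = 0.10008, so δ = +5.744°.
cos H₀ = −tan(-56.5°) tan(+5.744°) = 0.1520, H₀ = 1.4182 rad.
Bracket: H₀ sin φ sin δ + cos φ cos δ sin H₀ = 1.4182×-0.83389×0.10008 + 0.55194×0.99498×0.98839 = -0.118357 + 0.542793 = 0.424436.
Q̄ = (S₀/π) × [bracket] = (589/π) × 0.424436 = 79.575 W/m².
— Configuration B (φ=-43.1°):
Solar declination: sin δ = sin ε · sin λ_s = sin 25.19° × sin 335.5° = -0.17650, so δ = -10.166°.
cos H₀ = −tan(-43.1°) tan(-10.166°) = -0.1678, H₀ = 1.7394 rad.
Bracket: H₀ sin φ sin δ + cos φ cos δ sin H₀ = 1.7394×-0.68327×-0.17650 + 0.73016×0.98430×0.98582 = 0.209767 + 0.708505 = 0.918272.
Q̄ = (S₀/π) × [bracket] = (589/π) × 0.918272 = 172.16 W/m².
Ratio Q̄_A / Q̄_B = 79.575 / 172.16 = 0.4622.

Q̄_A / Q̄_B ≈ 0.462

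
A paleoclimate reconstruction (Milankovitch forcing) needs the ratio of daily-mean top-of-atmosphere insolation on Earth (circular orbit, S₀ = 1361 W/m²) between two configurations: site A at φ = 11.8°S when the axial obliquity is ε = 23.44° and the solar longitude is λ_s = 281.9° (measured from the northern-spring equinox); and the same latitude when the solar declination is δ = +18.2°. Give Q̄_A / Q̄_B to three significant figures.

— Configuration A (φ=-11.8°):
Solar declination: sin δ = sin ε · sin λ_s = sin 23.44° × sin 281.9° = -0.38924, so δ = -22.907°.
cos H₀ = −tan(-11.8°) tan(-22.907°) = -0.0883, H₀ = 1.6592 rad.
Bracket: H₀ sin φ sin δ + cos φ cos δ sin H₀ = 1.6592×-0.20450×-0.38924 + 0.97887×0.92114×0.99610 = 0.132072 + 0.898160 = 1.030232.
Q̄ = (S₀/π) × [bracket] = (1361/π) × 1.030232 = 446.32 W/m².
— Configuration B (φ=-11.8°):
cos H₀ = −tan(-11.8°) tan(+18.200°) = 0.0687, H₀ = 1.5021 rad.
Bracket: H₀ sin φ sin δ + cos φ cos δ sin H₀ = 1.5021×-0.20450×0.31233 + 0.97887×0.94997×0.99764 = -0.095941 + 0.927703 = 0.831762.
Q̄ = (S₀/π) × [bracket] = (1361/π) × 0.831762 = 360.34 W/m².
Ratio Q̄_A / Q̄_B = 446.32 / 360.34 = 1.239.

Q̄_A / Q̄_B ≈ 1.24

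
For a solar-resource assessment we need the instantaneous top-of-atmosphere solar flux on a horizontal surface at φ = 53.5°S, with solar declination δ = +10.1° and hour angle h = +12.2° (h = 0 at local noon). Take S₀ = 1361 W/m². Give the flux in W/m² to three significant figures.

cos θ_z = sin φ sin δ + cos φ cos δ cos h = -0.140970 + 0.572380 = 0.431410.
Flux = S₀ · cos θ_z = 1361 × 0.431410 = 587.1 W/m².

587 W/m²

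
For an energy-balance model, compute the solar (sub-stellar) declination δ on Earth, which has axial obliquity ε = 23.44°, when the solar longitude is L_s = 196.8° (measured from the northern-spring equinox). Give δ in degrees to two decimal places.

sin δ = sin ε · sin L_s = sin 23.44° × sin 196.8° = -0.114974.
δ = arcsin(-0.114974) = -6.60°.

δ = -6.60°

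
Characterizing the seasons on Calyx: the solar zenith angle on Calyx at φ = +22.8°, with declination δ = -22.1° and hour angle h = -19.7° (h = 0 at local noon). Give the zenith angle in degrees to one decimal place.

θ_z = 48.8°

cos θ_z = sin φ sin δ + cos φ cos δ cos h = -0.145793 + 0.804141 = 0.658348.
θ_z = arccos(0.658348) = 48.8°.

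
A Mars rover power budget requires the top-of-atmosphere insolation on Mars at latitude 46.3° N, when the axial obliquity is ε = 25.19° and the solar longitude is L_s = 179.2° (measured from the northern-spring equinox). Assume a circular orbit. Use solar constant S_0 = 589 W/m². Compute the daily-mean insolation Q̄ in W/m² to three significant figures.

Q̄ ≈ 131 W/m²

Solar declination: sin δ = sin ε · sin L_s = sin 25.19° × sin 179.2° = 0.00594, so δ = +0.340°.
cos h₀ = −tan(+46.3°) tan(+0.340°) = -0.0062, h₀ = 1.5770 rad.
Bracket: h₀ sin ϕ sin δ + cos ϕ cos δ sin h₀ = 1.5770×0.72297×0.00594 + 0.69088×0.99998×0.99998 = 0.006772 + 0.690852 = 0.697624.
Q̄ = (S_0/π) × [bracket] = (589/π) × 0.697624 = 130.8 W/m².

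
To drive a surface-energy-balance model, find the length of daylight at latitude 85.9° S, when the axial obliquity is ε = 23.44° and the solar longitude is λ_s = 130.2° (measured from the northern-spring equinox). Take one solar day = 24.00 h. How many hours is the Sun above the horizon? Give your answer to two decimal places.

Solar declination: sin δ = sin ε · sin λ_s = sin 23.44° × sin 130.2° = 0.30383, so δ = +17.688°.
cos H₀ = −tan φ · tan δ = 4.4490 ≥ 1, so the Sun never rises (polar night) and H₀ = 0.
Daylight = 2H₀/(2π) × 24.00 h = (0.0000/π) × 24.00 = 0.00 h.

0.00 h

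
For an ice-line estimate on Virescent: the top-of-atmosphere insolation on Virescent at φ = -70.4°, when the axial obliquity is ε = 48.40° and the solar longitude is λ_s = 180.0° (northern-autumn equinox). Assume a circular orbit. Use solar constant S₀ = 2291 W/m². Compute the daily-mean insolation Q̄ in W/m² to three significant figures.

Q̄ ≈ 245 W/m²

Solar declination: sin δ = sin ε · sin λ_s = sin 48.40° × sin 180.0° = 0.00000, so δ = +0.000°.
cos H₀ = −tan(-70.4°) tan(+0.000°) = 0.0000, H₀ = 1.5708 rad.
Bracket: H₀ sin φ sin δ + cos φ cos δ sin H₀ = 1.5708×-0.94206×0.00000 + 0.33545×1.00000×1.00000 = -0.000000 + 0.335450 = 0.335450.
Q̄ = (S₀/π) × [bracket] = (2291/π) × 0.335450 = 244.6 W/m².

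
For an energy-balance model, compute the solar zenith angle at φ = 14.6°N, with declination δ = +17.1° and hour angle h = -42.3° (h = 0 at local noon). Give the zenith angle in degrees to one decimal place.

θ_z = 40.7°

cos θ_z = sin φ sin δ + cos φ cos δ cos h = 0.074119 + 0.684107 = 0.758226.
θ_z = arccos(0.758226) = 40.7°.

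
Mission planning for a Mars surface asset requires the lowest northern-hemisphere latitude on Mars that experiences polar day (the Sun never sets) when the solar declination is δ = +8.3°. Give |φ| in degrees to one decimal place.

Polar day requires cos H₀ = −tan φ tan δ ≤ −1, i.e. tan φ tan δ ≥ 1.
The boundary is |tan φ| · |tan δ| = 1, so |φ| = 90° − |δ| = 90° − 8.3° = 81.7° in the northern hemisphere.

|φ| = 81.7°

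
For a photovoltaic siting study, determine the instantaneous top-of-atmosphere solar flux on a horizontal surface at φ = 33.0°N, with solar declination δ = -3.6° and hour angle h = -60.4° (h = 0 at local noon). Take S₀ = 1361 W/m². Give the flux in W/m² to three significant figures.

516 W/m²

cos θ_z = sin φ sin δ + cos φ cos δ cos h = -0.034198 + 0.413437 = 0.379239.
Flux = S₀ · cos θ_z = 1361 × 0.379239 = 516.1 W/m².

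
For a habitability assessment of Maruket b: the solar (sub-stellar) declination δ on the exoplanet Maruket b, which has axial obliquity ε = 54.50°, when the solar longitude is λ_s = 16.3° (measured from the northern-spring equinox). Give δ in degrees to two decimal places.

sin δ = sin ε · sin λ_s = sin 54.50° × sin 16.3° = 0.228495.
δ = arcsin(0.228495) = +13.21°.

δ = +13.21°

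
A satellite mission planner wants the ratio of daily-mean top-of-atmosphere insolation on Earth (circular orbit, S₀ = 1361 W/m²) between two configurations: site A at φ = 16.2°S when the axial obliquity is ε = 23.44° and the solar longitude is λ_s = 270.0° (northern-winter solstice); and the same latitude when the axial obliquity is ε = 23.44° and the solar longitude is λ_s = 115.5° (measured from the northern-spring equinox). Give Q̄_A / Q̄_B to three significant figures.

Q̄_A / Q̄_B ≈ 1.43

— Configuration A (φ=-16.2°):
Solar declination: sin δ = sin ε · sin λ_s = sin 23.44° × sin 270.0° = -0.39779, so δ = -23.440°.
cos H₀ = −tan(-16.2°) tan(-23.440°) = -0.1260, H₀ = 1.6971 rad.
Bracket: H₀ sin φ sin δ + cos φ cos δ sin H₀ = 1.6971×-0.27899×-0.39779 + 0.96029×0.91748×0.99203 = 0.188343 + 0.874025 = 1.062368.
Q̄ = (S₀/π) × [bracket] = (1361/π) × 1.062368 = 460.24 W/m².
— Configuration B (φ=-16.2°):
Solar declination: sin δ = sin ε · sin λ_s = sin 23.44° × sin 115.5° = 0.35904, so δ = +21.041°.
cos H₀ = −tan(-16.2°) tan(+21.041°) = 0.1118, H₀ = 1.4588 rad.
Bracket: H₀ sin φ sin δ + cos φ cos δ sin H₀ = 1.4588×-0.27899×0.35904 + 0.96029×0.93332×0.99373 = -0.146126 + 0.890638 = 0.744512.
Q̄ = (S₀/π) × [bracket] = (1361/π) × 0.744512 = 322.54 W/m².
Ratio Q̄_A / Q̄_B = 460.24 / 322.54 = 1.427.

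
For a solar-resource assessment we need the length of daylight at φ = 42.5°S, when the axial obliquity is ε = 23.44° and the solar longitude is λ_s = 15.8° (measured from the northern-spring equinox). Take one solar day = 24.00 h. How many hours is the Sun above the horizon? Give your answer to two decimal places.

11.24 h

Solar declination: sin δ = sin ε · sin λ_s = sin 23.44° × sin 15.8° = 0.10831, so δ = +6.218°.
cos H₀ = −tan φ · tan δ = −tan(-42.5°) × tan(+6.218°) = 0.0998, so H₀ = 1.4708 rad = 84.27°.
Daylight = 2H₀/(2π) × 24.00 h = (1.4708/π) × 24.00 = 11.24 h.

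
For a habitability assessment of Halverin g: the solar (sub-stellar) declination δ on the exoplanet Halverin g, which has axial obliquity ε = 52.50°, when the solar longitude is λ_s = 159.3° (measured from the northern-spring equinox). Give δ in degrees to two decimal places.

sin δ = sin ε · sin λ_s = sin 52.50° × sin 159.3° = 0.280430.
δ = arcsin(0.280430) = +16.29°.

δ = +16.29°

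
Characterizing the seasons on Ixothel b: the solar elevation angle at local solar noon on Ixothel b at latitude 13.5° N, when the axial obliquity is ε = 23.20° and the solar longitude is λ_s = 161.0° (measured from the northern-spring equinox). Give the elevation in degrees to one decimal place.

Solar declination: sin δ = sin ε · sin λ_s = sin 23.20° × sin 161.0° = 0.12825, so δ = +7.369°.
At local noon the hour angle is zero, so the zenith angle equals |φ − δ| = |+13.5° − (+7.369°)| = 6.131°.
Elevation = 90° − 6.131° = 83.9°.

83.9°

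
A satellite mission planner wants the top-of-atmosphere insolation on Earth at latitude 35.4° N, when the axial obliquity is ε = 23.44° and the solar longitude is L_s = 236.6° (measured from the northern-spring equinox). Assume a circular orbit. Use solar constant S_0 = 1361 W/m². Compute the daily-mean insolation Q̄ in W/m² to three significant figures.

Q̄ ≈ 213 W/m²

Solar declination: sin δ = sin ε · sin L_s = sin 23.44° × sin 236.6° = -0.33209, so δ = -19.396°.
cos h₀ = −tan(+35.4°) tan(-19.396°) = 0.2502, h₀ = 1.3179 rad.
Bracket: h₀ sin ϕ sin δ + cos ϕ cos δ sin h₀ = 1.3179×0.57928×-0.33209 + 0.81513×0.94325×0.96819 = -0.253529 + 0.744414 = 0.490885.
Q̄ = (S_0/π) × [bracket] = (1361/π) × 0.490885 = 212.7 W/m².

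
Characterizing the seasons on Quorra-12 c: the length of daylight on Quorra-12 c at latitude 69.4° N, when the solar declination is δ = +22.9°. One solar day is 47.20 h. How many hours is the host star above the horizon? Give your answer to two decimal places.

Sunrise equation: cos H₀ = −tan φ · tan δ = -1.1238 ≤ −1, so the host star never sets (polar day) and H₀ = π.
Daylight = 2H₀/(2π) × 47.20 h = (3.1416/π) × 47.20 = 47.20 h.

47.20 h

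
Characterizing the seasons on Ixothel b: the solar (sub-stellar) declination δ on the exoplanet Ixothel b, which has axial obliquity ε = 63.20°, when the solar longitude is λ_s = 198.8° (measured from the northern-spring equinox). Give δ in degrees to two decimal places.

δ = -16.72°

sin δ = sin ε · sin λ_s = sin 63.20° × sin 198.8° = -0.287650.
δ = arcsin(-0.287650) = -16.72°.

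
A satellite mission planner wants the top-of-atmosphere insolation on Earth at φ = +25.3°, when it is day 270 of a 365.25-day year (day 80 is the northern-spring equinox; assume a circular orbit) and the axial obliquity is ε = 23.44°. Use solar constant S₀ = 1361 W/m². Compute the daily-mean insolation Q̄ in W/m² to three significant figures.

Q̄ ≈ 377 W/m²

Solar longitude: λ_s = 360° × (270 − 80)/365.25 = 187.269°.
sin δ = sin 23.44° × sin 187.269° = -0.05033, so δ = -2.885°.
cos H₀ = −tan(+25.3°) tan(-2.885°) = 0.0238, H₀ = 1.5470 rad.
Bracket: H₀ sin φ sin δ + cos φ cos δ sin H₀ = 1.5470×0.42736×-0.05033 + 0.90408×0.99873×0.99972 = -0.033274 + 0.902679 = 0.869405.
Q̄ = (S₀/π) × [bracket] = (1361/π) × 0.869405 = 376.6 W/m².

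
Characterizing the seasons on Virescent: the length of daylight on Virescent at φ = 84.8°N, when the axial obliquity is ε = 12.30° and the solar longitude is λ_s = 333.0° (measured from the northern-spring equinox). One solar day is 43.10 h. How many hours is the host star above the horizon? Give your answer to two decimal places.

0.00 h

Solar declination: sin δ = sin ε · sin λ_s = sin 12.30° × sin 333.0° = -0.09671, so δ = -5.550°.
cos H₀ = −tan φ · tan δ = 1.0677 ≥ 1, so the host star never rises (polar night) and H₀ = 0.
Daylight = 2H₀/(2π) × 43.10 h = (0.0000/π) × 43.10 = 0.00 h.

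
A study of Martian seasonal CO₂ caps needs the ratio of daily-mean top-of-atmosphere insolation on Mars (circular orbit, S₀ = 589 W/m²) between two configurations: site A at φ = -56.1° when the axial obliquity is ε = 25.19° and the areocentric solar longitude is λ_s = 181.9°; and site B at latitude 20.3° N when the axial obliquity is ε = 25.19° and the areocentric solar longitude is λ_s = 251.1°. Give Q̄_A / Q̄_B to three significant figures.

— Configuration A (φ=-56.1°):
sin δ = sin 25.19° × sin 181.9° = -0.01411, so δ = -0.809°.
cos H₀ = −tan(-56.1°) tan(-0.809°) = -0.0210, H₀ = 1.5918 rad.
Bracket: H₀ sin φ sin δ + cos φ cos δ sin H₀ = 1.5918×-0.83001×-0.01411 + 0.55775×0.99990×0.99978 = 0.018642 + 0.557572 = 0.576214.
Q̄ = (S₀/π) × [bracket] = (589/π) × 0.576214 = 108.03 W/m².
— Configuration B (φ=+20.3°):
sin δ = sin 25.19° × sin 251.1° = -0.40267, so δ = -23.745°.
cos H₀ = −tan(+20.3°) tan(-23.745°) = 0.1627, H₀ = 1.4073 rad.
Bracket: H₀ sin φ sin δ + cos φ cos δ sin H₀ = 1.4073×0.34694×-0.40267 + 0.93789×0.91534×0.98667 = -0.196603 + 0.847045 = 0.650442.
Q̄ = (S₀/π) × [bracket] = (589/π) × 0.650442 = 121.95 W/m².
Ratio Q̄_A / Q̄_B = 108.03 / 121.95 = 0.8859.

Q̄_A / Q̄_B ≈ 0.886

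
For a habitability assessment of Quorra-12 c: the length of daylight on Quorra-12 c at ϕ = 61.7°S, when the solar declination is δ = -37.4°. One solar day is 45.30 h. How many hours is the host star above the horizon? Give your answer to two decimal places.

Sunrise equation: cos h₀ = −tan ϕ · tan δ = -1.4199 ≤ −1, so the host star never sets (polar day) and h₀ = π.
Daylight = 2h₀/(2π) × 45.30 h = (3.1416/π) × 45.30 = 45.30 h.

45.30 h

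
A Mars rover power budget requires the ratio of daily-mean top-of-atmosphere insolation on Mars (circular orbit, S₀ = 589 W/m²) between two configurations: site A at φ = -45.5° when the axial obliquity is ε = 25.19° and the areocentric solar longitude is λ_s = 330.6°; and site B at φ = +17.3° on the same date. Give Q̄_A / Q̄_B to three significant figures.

Q̄_A / Q̄_B ≈ 1.12

— Configuration A (φ=-45.5°):
sin δ = sin 25.19° × sin 330.6° = -0.20894, so δ = -12.060°.
cos H₀ = −tan(-45.5°) tan(-12.060°) = -0.2174, H₀ = 1.7900 rad.
Bracket: H₀ sin φ sin δ + cos φ cos δ sin H₀ = 1.7900×-0.71325×-0.20894 + 0.70091×0.97793×0.97608 = 0.266757 + 0.669045 = 0.935802.
Q̄ = (S₀/π) × [bracket] = (589/π) × 0.935802 = 175.45 W/m².
— Configuration B (φ=+17.3°):
cos H₀ = −tan(+17.3°) tan(-12.060°) = 0.0665, H₀ = 1.5042 rad.
Bracket: H₀ sin φ sin δ + cos φ cos δ sin H₀ = 1.5042×0.29737×-0.20894 + 0.95476×0.97793×0.99778 = -0.093460 + 0.931616 = 0.838156.
Q̄ = (S₀/π) × [bracket] = (589/π) × 0.838156 = 157.14 W/m².
Ratio Q̄_A / Q̄_B = 175.45 / 157.14 = 1.117.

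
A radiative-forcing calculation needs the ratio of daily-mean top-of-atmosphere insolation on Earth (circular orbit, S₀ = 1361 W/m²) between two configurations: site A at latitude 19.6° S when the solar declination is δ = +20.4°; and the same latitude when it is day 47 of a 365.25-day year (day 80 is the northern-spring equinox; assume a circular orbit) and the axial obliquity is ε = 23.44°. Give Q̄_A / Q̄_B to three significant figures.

Q̄_A / Q̄_B ≈ 0.683

— Configuration A (φ=-19.6°):
cos H₀ = −tan(-19.6°) tan(+20.400°) = 0.1324, H₀ = 1.4380 rad.
Bracket: H₀ sin φ sin δ + cos φ cos δ sin H₀ = 1.4380×-0.33545×0.34857 + 0.94206×0.93728×0.99119 = -0.168142 + 0.875195 = 0.707053.
Q̄ = (S₀/π) × [bracket] = (1361/π) × 0.707053 = 306.31 W/m².
— Configuration B (φ=-19.6°):
Solar longitude: λ_s = 360° × (47 − 80)/365.25 = -32.526°, i.e. -32.526° + 360° = 327.474°.
sin δ = sin 23.44° × sin 327.474° = -0.21388, so δ = -12.350°.
cos H₀ = −tan(-19.6°) tan(-12.350°) = -0.0780, H₀ = 1.6488 rad.
Bracket: H₀ sin φ sin δ + cos φ cos δ sin H₀ = 1.6488×-0.33545×-0.21388 + 0.94206×0.97686×0.99696 = 0.118295 + 0.917463 = 1.035758.
Q̄ = (S₀/π) × [bracket] = (1361/π) × 1.035758 = 448.71 W/m².
Ratio Q̄_A / Q̄_B = 306.31 / 448.71 = 0.6826.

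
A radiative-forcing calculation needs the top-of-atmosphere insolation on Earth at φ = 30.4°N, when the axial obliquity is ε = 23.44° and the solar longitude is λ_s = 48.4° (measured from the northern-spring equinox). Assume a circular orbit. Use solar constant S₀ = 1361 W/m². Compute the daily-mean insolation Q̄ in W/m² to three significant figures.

Q̄ ≈ 465 W/m²

Solar declination: sin δ = sin ε · sin λ_s = sin 23.44° × sin 48.4° = 0.29747, so δ = +17.305°.
cos H₀ = −tan(+30.4°) tan(+17.305°) = -0.1828, H₀ = 1.7546 rad.
Bracket: H₀ sin φ sin δ + cos φ cos δ sin H₀ = 1.7546×0.50603×0.29747 + 0.86251×0.95473×0.98315 = 0.264118 + 0.809589 = 1.073707.
Q̄ = (S₀/π) × [bracket] = (1361/π) × 1.073707 = 465.2 W/m².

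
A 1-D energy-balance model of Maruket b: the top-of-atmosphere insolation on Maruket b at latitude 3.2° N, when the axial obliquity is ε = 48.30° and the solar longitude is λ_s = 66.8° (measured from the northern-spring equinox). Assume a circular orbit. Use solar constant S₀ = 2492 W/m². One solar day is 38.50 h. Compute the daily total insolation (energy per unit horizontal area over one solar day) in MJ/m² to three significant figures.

86.6 MJ/m²

Solar declination: sin δ = sin ε · sin λ_s = sin 48.30° × sin 66.8° = 0.68626, so δ = +43.335°.
cos H₀ = −tan(+3.2°) tan(+43.335°) = -0.0528, H₀ = 1.6236 rad.
Bracket: H₀ sin φ sin δ + cos φ cos δ sin H₀ = 1.6236×0.05582×0.68626 + 0.99844×0.72735×0.99861 = 0.062195 + 0.725206 = 0.787401.
Q̄ = (S₀/π) × [bracket] = (2492/π) × 0.787401 = 624.59 W/m².
Daily total = Q̄ × 38.50 h × 3600 s/h = 624.59 × 38.50 × 3600 / 10⁶ = 86.57 MJ/m².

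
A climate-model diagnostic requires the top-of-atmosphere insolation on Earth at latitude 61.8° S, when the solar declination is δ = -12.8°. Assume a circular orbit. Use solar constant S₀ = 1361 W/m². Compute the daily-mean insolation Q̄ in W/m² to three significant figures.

Q̄ ≈ 351 W/m²

cos H₀ = −tan(-61.8°) tan(-12.800°) = -0.4237, H₀ = 2.0083 rad.
Bracket: H₀ sin φ sin δ + cos φ cos δ sin H₀ = 2.0083×-0.88130×-0.22155 + 0.47255×0.97515×0.90580 = 0.392125 + 0.417399 = 0.809524.
Q̄ = (S₀/π) × [bracket] = (1361/π) × 0.809524 = 350.7 W/m².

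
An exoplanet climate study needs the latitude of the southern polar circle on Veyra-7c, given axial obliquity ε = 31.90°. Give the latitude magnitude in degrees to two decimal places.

58.10°

The polar circle is the lowest latitude that experiences at least one full rotation of continuous darkness at the northern-summer solstice; it lies at |φ| = 90° − ε = 90° − 31.90° = 58.10°.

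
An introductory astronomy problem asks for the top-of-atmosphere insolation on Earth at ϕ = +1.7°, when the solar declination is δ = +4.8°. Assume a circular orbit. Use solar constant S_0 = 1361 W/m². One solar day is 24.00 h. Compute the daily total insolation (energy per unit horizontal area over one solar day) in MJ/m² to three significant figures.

37.4 MJ/m²

cos h₀ = −tan(+1.7°) tan(+4.800°) = -0.0025, h₀ = 1.5733 rad.
Bracket: h₀ sin ϕ sin δ + cos ϕ cos δ sin h₀ = 1.5733×0.02967×0.08368 + 0.99956×0.99649×1.00000 = 0.003906 + 0.996052 = 0.999958.
Q̄ = (S_0/π) × [bracket] = (1361/π) × 0.999958 = 433.20 W/m².
Daily total = Q̄ × 24.00 h × 3600 s/h = 433.20 × 24.00 × 3600 / 10⁶ = 37.43 MJ/m².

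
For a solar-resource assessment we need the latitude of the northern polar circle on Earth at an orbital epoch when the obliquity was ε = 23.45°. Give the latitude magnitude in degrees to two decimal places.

66.55°

The polar circle is the lowest latitude that experiences at least one full rotation of continuous daylight at the northern-summer solstice; it lies at |φ| = 90° − ε = 90° − 23.45° = 66.55°.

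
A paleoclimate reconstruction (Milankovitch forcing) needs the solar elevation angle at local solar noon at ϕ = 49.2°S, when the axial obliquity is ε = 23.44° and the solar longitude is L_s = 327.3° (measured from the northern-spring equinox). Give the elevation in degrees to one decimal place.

53.2°

Solar declination: sin δ = sin ε · sin L_s = sin 23.44° × sin 327.3° = -0.21490, so δ = -12.410°.
At local noon the hour angle is zero, so the zenith angle equals |ϕ − δ| = |-49.2° − (-12.410°)| = 36.790°.
Elevation = 90° − 36.790° = 53.2°.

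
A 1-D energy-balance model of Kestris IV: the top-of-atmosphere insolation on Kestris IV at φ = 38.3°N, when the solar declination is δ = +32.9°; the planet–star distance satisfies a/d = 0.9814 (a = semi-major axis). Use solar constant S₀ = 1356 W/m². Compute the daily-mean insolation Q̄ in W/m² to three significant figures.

cos H₀ = −tan(+38.3°) tan(+32.900°) = -0.5109, H₀ = 2.1070 rad.
Bracket: H₀ sin φ sin δ + cos φ cos δ sin H₀ = 2.1070×0.61978×0.54317 + 0.78478×0.83962×0.85963 = 0.709313 + 0.566425 = 1.275738.
Inverse-square distance factor (a/d)² = 0.9814² = 0.963146.
Q̄ = (S₀/π) × 0.963146 × [bracket] = (1356/π) × 0.963146 × 1.275738 = 530.4 W/m².

Q̄ ≈ 530 W/m²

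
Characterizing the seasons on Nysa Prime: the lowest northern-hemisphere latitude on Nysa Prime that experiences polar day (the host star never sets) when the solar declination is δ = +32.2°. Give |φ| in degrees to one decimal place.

|φ| = 57.8°

Polar day requires cos H₀ = −tan φ tan δ ≤ −1, i.e. tan φ tan δ ≥ 1.
The boundary is |tan φ| · |tan δ| = 1, so |φ| = 90° − |δ| = 90° − 32.2° = 57.8° in the northern hemisphere.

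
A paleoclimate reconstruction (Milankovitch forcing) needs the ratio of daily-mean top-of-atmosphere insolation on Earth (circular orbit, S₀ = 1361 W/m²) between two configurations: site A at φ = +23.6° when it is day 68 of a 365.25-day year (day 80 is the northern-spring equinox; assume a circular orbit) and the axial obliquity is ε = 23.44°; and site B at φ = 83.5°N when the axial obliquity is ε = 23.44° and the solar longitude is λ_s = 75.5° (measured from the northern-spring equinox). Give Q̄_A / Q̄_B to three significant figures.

Q̄_A / Q̄_B ≈ 0.718

— Configuration A (φ=+23.6°):
Solar longitude: λ_s = 360° × (68 − 80)/365.25 = -11.828°, i.e. -11.828° + 360° = 348.172°.
sin δ = sin 23.44° × sin 348.172° = -0.08153, so δ = -4.677°.
cos H₀ = −tan(+23.6°) tan(-4.677°) = 0.0357, H₀ = 1.5350 rad.
Bracket: H₀ sin φ sin δ + cos φ cos δ sin H₀ = 1.5350×0.40035×-0.08153 + 0.91636×0.99667×0.99936 = -0.050103 + 0.912724 = 0.862621.
Q̄ = (S₀/π) × [bracket] = (1361/π) × 0.862621 = 373.70 W/m².
— Configuration B (φ=+83.5°):
Solar declination: sin δ = sin ε · sin λ_s = sin 23.44° × sin 75.5° = 0.38512, so δ = +22.651°.
cos H₀ = −tan(+83.5°) tan(+22.651°) = -3.6626 ≤ −1 ⇒ polar day, H₀ = π.
Bracket: H₀ sin φ sin δ + cos φ cos δ sin H₀ = 3.1416×0.99357×0.38512 + 0.11320×0.92287×0.00000 = 1.202113 + 0.000000 = 1.202113.
Q̄ = (S₀/π) × [bracket] = (1361/π) × 1.202113 = 520.78 W/m².
Ratio Q̄_A / Q̄_B = 373.70 / 520.78 = 0.7176.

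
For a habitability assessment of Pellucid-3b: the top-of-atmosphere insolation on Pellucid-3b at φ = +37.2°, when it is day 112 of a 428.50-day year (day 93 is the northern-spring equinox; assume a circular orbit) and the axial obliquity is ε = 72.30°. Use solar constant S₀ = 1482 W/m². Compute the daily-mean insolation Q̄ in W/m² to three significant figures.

Solar longitude: λ_s = 360° × (112 − 93)/428.50 = 15.963°.
sin δ = sin 72.30° × sin 15.963° = 0.26199, so δ = +15.188°.
cos H₀ = −tan(+37.2°) tan(+15.188°) = -0.2061, H₀ = 1.7783 rad.
Bracket: H₀ sin φ sin δ + cos φ cos δ sin H₀ = 1.7783×0.60460×0.26199 + 0.79653×0.96507×0.97854 = 0.281681 + 0.752211 = 1.033892.
Q̄ = (S₀/π) × [bracket] = (1482/π) × 1.033892 = 487.7 W/m².

Q̄ ≈ 488 W/m²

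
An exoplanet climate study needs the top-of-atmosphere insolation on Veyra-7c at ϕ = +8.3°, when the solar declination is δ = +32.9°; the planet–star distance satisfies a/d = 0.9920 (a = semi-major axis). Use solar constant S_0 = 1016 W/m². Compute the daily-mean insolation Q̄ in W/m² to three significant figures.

Q̄ ≈ 305 W/m²

cos h₀ = −tan(+8.3°) tan(+32.900°) = -0.0944, h₀ = 1.6653 rad.
Bracket: h₀ sin ϕ sin δ + cos ϕ cos δ sin h₀ = 1.6653×0.14436×0.54317 + 0.98953×0.83962×0.99554 = 0.130580 + 0.827124 = 0.957704.
Inverse-square distance factor (a/d)² = 0.9920² = 0.984064.
Q̄ = (S_0/π) × 0.984064 × [bracket] = (1016/π) × 0.984064 × 0.957704 = 304.8 W/m².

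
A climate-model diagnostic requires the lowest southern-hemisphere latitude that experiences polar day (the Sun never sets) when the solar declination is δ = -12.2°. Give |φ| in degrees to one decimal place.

Polar day requires cos H₀ = −tan φ tan δ ≤ −1, i.e. tan φ tan δ ≥ 1.
The boundary is |tan φ| · |tan δ| = 1, so |φ| = 90° − |δ| = 90° − 12.2° = 77.8° in the southern hemisphere.

|φ| = 77.8°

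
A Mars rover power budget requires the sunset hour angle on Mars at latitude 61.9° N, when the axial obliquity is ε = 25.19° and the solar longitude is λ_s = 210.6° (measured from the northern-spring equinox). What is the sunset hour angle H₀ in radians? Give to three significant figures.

H₀ = 1.14 rad

Solar declination: sin δ = sin ε · sin λ_s = sin 25.19° × sin 210.6° = -0.21666, so δ = -12.513°.
cos H₀ = −tan φ · tan δ = −tan(+61.9°) × tan(-12.513°) = 0.4156, so H₀ = 1.1422 rad = 65.44°.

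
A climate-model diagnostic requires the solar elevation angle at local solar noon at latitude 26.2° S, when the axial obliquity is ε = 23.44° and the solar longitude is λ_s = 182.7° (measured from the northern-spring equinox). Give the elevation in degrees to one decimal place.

64.9°

Solar declination: sin δ = sin ε · sin λ_s = sin 23.44° × sin 182.7° = -0.01874, so δ = -1.074°.
At local noon the hour angle is zero, so the zenith angle equals |φ − δ| = |-26.2° − (-1.074°)| = 25.126°.
Elevation = 90° − 25.126° = 64.9°.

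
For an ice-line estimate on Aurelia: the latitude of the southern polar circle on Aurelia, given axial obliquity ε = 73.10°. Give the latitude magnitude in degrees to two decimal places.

The polar circle is the lowest latitude that experiences at least one full rotation of continuous darkness at the northern-summer solstice; it lies at |φ| = 90° − ε = 90° − 73.10° = 16.90°.

16.90°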